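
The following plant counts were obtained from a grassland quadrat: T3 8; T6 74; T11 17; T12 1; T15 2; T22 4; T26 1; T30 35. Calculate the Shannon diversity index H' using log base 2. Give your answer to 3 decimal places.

Total N = 8+74+17+1+2+4+1+35 = 142, so the proportions are 0.05634, 0.52113, 0.11972, 0.00704, 0.01408, 0.02817, 0.00704, 0.24648 (working shown to 5 dp, full precision carried).
Each pᵢ log₂ pᵢ term: 0.05634×(-4.14975)=-0.23379, 0.52113×(-0.94029)=-0.49001, 0.11972×(-3.06228)=-0.36661, 0.00704×(-7.14975)=-0.05035, 0.01408×(-6.14975)=-0.08662, 0.02817×(-5.14975)=-0.14506, 0.00704×(-7.14975)=-0.05035, 0.24648×(-2.02046)=-0.49800.
Sum = -1.92079, so H' = 1.921.

1.921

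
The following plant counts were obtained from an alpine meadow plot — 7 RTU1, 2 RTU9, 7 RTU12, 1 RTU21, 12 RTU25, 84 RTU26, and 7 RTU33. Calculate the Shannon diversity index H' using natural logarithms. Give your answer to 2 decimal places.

1.09

Total N = 7+2+7+1+12+84+7 = 120, so the proportions are 0.0583, 0.0167, 0.0583, 0.0083, 0.1, 0.7, 0.0583 (working shown to 4 dp, full precision carried).
Each pᵢ ln pᵢ term: 0.0583×(-2.8416)=-0.1658, 0.0167×(-4.0943)=-0.0682, 0.0583×(-2.8416)=-0.1658, 0.0083×(-4.7875)=-0.0399, 0.1×(-2.3026)=-0.2303, 0.7×(-0.3567)=-0.2497, 0.0583×(-2.8416)=-0.1658.
Sum = -1.0853, so H' = 1.09.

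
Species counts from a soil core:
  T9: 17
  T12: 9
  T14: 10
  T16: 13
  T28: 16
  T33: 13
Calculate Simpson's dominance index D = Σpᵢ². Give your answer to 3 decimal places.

Total N = 17+9+10+13+16+13 = 78, so the proportions are 0.21795, 0.11538, 0.12821, 0.16667, 0.20513, 0.16667 (working shown to 5 dp, full precision carried).
D = 0.21795² + 0.11538² + 0.12821² + 0.16667² + 0.20513² + 0.16667² = 0.04750 + 0.01331 + 0.01644 + 0.02778 + 0.04208 + 0.02778 = 0.17488.
To 3 decimal places, D = 0.175.

0.175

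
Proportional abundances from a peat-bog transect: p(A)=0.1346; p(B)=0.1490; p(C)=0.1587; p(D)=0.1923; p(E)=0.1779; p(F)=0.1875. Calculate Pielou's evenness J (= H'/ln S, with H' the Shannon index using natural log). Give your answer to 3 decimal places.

0.996

H' = −Σ pᵢ ln pᵢ = −((-0.26993) + (-0.28367) + (-0.29213) + (-0.31704) + (-0.30715) + (-0.31387)) = 1.78379 (working shown to 5 dp, full precision carried).
With S = 6 species, ln S = 1.79176, so J = 1.78379/1.79176 = 0.99555, i.e. 0.996 to 3 decimal places.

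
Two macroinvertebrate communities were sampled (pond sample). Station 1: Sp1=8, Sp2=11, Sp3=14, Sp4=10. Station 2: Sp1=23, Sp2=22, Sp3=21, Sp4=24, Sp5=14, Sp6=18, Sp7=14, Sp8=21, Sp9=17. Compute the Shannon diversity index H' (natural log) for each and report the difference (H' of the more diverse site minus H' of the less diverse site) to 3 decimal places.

Station 1: N=43, proportions 0.18605, 0.25581, 0.32558, 0.23256, giving H' = 1.36620 (working shown to 5 dp, full precision carried).
Station 2: N=174, proportions 0.13218, 0.12644, 0.12069, 0.13793, 0.08046, 0.10345, 0.08046, 0.12069, 0.0977, giving H' = 2.18005.
Difference = |1.36620 − 2.18005| = 0.81385, i.e. 0.814 to 3 decimal places.

0.814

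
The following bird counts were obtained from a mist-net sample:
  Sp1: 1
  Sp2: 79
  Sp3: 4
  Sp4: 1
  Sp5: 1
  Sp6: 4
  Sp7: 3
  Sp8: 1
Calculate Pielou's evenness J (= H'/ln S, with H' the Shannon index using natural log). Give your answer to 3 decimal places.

Total N = 1+79+4+1+1+4+3+1 = 94, so the proportions are 0.01064, 0.84043, 0.04255, 0.01064, 0.01064, 0.04255, 0.03191, 0.01064 (working shown to 5 dp, full precision carried).
H' = −Σ pᵢ ln pᵢ = −((-0.04833) + (-0.14611) + (-0.13434) + (-0.04833) + (-0.04833) + (-0.13434) + (-0.10994) + (-0.04833)) = 0.71805.
With S = 8 species, ln S = 2.07944, so J = 0.71805/2.07944 = 0.34531, i.e. 0.345 to 3 decimal places.

0.345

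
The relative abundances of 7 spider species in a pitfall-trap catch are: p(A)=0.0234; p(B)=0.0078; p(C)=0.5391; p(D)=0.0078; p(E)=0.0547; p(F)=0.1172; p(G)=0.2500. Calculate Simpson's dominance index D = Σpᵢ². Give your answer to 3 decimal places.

0.371

D = 0.0234² + 0.0078² + 0.5391² + 0.0078² + 0.0547² + 0.1172² + 0.25² = 0.00055 + 0.00006 + 0.29063 + 0.00006 + 0.00299 + 0.01374 + 0.06250 = 0.37053 (working shown to 5 dp, full precision carried).
To 3 decimal places, D = 0.371.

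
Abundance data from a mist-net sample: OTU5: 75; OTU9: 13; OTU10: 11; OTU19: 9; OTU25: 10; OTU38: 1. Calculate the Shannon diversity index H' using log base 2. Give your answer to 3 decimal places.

Total N = 75+13+11+9+10+1 = 119, so the proportions are 0.63025, 0.10924, 0.09244, 0.07563, 0.08403, 0.0084 (working shown to 5 dp, full precision carried).
Each pᵢ log₂ pᵢ term: 0.63025×(-0.66600)=-0.41975, 0.10924×(-3.19438)=-0.34897, 0.09244×(-3.43539)=-0.31756, 0.07563×(-3.72489)=-0.28171, 0.08403×(-3.57289)=-0.30024, 0.0084×(-6.89482)=-0.05794.
Sum = -1.72617, so H' = 1.726.

1.726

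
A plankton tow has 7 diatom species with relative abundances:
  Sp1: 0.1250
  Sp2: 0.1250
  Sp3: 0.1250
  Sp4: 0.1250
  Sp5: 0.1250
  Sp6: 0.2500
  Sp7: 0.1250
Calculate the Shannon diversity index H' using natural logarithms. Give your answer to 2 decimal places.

1.91

Each pᵢ ln pᵢ term (working shown to 4 dp, full precision carried): 0.125×(-2.0794)=-0.2599, 0.125×(-2.0794)=-0.2599, 0.125×(-2.0794)=-0.2599, 0.125×(-2.0794)=-0.2599, 0.125×(-2.0794)=-0.2599, 0.25×(-1.3863)=-0.3466, 0.125×(-2.0794)=-0.2599.
Sum = -1.9062, so H' = 1.91.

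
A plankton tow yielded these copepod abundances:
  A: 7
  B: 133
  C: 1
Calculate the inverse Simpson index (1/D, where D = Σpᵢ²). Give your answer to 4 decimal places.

1.1208

Total N = 7+133+1 = 141, so the proportions are 0.0496454, 0.9432624, 0.0070922 (working shown to 7 dp, full precision carried).
D = 0.0496454² + 0.9432624² + 0.0070922² = 0.0024647 + 0.8897440 + 0.0000503 = 0.8922589.
So 1/D = 1.120751, i.e. 1.1208 to 4 decimal places.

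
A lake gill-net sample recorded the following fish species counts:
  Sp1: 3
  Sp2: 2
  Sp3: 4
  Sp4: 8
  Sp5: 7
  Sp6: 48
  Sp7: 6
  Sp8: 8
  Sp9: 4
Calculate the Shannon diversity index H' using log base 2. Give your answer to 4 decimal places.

2.3364

Total N = 3+2+4+8+7+48+6+8+4 = 90, so the proportions are 0.033333, 0.022222, 0.044444, 0.088889, 0.077778, 0.533333, 0.066667, 0.088889, 0.044444 (working shown to 6 dp, full precision carried).
Each pᵢ log₂ pᵢ term: 0.033333×(-4.906891)=-0.163563, 0.022222×(-5.491853)=-0.122041, 0.044444×(-4.491853)=-0.199638, 0.088889×(-3.491853)=-0.310387, 0.077778×(-3.684498)=-0.286572, 0.533333×(-0.906891)=-0.483675, 0.066667×(-3.906891)=-0.260459, 0.088889×(-3.491853)=-0.310387, 0.044444×(-4.491853)=-0.199638.
Sum = -2.336360, so H' = 2.3364.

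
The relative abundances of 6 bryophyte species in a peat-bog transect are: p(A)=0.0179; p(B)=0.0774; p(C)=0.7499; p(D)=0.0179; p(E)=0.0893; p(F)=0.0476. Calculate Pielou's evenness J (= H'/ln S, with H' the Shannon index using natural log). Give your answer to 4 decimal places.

H' = −Σ pᵢ ln pᵢ = −((-0.072011) + (-0.198049) + (-0.215833) + (-0.072011) + (-0.215727) + (-0.144938)) = 0.918568 (working shown to 6 dp, full precision carried).
With S = 6 species, ln S = 1.791759, so J = 0.918568/1.791759 = 0.512663, i.e. 0.5127 to 4 decimal places.

0.5127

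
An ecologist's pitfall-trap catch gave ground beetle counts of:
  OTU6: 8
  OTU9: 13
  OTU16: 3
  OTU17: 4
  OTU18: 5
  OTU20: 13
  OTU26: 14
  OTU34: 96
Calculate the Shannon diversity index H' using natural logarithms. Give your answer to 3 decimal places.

1.362

Total N = 8+13+3+4+5+13+14+96 = 156, so the proportions are 0.05128, 0.08333, 0.01923, 0.02564, 0.03205, 0.08333, 0.08974, 0.61538 (working shown to 5 dp, full precision carried).
Each pᵢ ln pᵢ term: 0.05128×(-2.97041)=-0.15233, 0.08333×(-2.48491)=-0.20708, 0.01923×(-3.95124)=-0.07599, 0.02564×(-3.66356)=-0.09394, 0.03205×(-3.44042)=-0.11027, 0.08333×(-2.48491)=-0.20708, 0.08974×(-2.41080)=-0.21635, 0.61538×(-0.48551)=-0.29877.
Sum = -1.36180, so H' = 1.362.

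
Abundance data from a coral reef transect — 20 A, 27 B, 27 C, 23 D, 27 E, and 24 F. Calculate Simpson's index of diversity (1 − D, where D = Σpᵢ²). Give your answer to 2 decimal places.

Total N = 20+27+27+23+27+24 = 148, so the proportions are 0.1351, 0.1824, 0.1824, 0.1554, 0.1824, 0.1622 (working shown to 4 dp, full precision carried).
D = 0.1351² + 0.1824² + 0.1824² + 0.1554² + 0.1824² + 0.1622² = 0.0183 + 0.0333 + 0.0333 + 0.0242 + 0.0333 + 0.0263 = 0.1686.
So 1 − D = 0.8314, i.e. 0.83 to 2 decimal places.

0.83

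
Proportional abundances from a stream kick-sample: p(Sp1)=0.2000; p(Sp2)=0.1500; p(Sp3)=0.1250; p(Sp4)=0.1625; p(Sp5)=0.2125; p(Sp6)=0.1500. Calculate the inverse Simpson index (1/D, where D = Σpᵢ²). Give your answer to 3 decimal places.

D = 0.2² + 0.15² + 0.125² + 0.1625² + 0.2125² + 0.15² = 0.0400000 + 0.0225000 + 0.0156250 + 0.0264063 + 0.0451562 + 0.0225000 = 0.1721875 (working shown to 7 dp, full precision carried).
So 1/D = 5.80762, i.e. 5.808 to 3 decimal places.

5.808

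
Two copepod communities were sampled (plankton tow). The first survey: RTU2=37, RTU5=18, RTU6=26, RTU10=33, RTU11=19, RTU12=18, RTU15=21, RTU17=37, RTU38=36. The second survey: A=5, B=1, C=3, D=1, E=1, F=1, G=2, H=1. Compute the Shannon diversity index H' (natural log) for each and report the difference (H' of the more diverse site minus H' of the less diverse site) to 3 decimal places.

The first survey: N=245, proportions 0.15102, 0.07347, 0.10612, 0.13469, 0.07755, 0.07347, 0.08571, 0.15102, 0.14694, giving H' = 2.15333 (working shown to 5 dp, full precision carried).
The second survey: N=15, proportions 0.33333, 0.06667, 0.2, 0.06667, 0.06667, 0.06667, 0.13333, 0.06667, giving H' = 1.85943.
Difference = |2.15333 − 1.85943| = 0.29390, i.e. 0.294 to 3 decimal places.

0.294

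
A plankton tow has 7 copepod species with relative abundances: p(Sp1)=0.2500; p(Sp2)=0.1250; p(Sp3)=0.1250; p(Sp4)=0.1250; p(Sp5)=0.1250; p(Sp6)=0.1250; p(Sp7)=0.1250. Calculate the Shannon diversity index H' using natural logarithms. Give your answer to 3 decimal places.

Each pᵢ ln pᵢ term (working shown to 5 dp, full precision carried): 0.25×(-1.38629)=-0.34657, 0.125×(-2.07944)=-0.25993, 0.125×(-2.07944)=-0.25993, 0.125×(-2.07944)=-0.25993, 0.125×(-2.07944)=-0.25993, 0.125×(-2.07944)=-0.25993, 0.125×(-2.07944)=-0.25993.
Sum = -1.90615, so H' = 1.906.

1.906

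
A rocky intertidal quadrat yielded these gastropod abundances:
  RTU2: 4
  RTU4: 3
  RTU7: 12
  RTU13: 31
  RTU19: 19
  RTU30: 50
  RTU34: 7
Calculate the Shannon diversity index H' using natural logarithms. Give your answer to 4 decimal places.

Total N = 4+3+12+31+19+50+7 = 126, so the proportions are 0.031746, 0.02381, 0.095238, 0.246032, 0.150794, 0.396825, 0.055556 (working shown to 6 dp, full precision carried).
Each pᵢ ln pᵢ term: 0.031746×(-3.449988)=-0.109523, 0.02381×(-3.737670)=-0.088992, 0.095238×(-2.351375)=-0.223941, 0.246032×(-1.402295)=-0.345009, 0.150794×(-1.891843)=-0.285278, 0.396825×(-0.924259)=-0.366769, 0.055556×(-2.890372)=-0.160576.
Sum = -1.580089, so H' = 1.5801.

1.5801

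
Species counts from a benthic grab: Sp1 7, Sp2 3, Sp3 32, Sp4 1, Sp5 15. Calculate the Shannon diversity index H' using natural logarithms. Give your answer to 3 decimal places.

Total N = 7+3+32+1+15 = 58, so the proportions are 0.12069, 0.05172, 0.55172, 0.01724, 0.25862 (working shown to 5 dp, full precision carried).
Each pᵢ ln pᵢ term: 0.12069×(-2.11453)=-0.25520, 0.05172×(-2.96183)=-0.15320, 0.55172×(-0.59471)=-0.32811, 0.01724×(-4.06044)=-0.07001, 0.25862×(-1.35239)=-0.34976.
Sum = -1.15628, so H' = 1.156.

1.156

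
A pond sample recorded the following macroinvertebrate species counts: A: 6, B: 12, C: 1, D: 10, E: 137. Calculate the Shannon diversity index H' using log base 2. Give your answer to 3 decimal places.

Total N = 6+12+1+10+137 = 166, so the proportions are 0.03614, 0.07229, 0.00602, 0.06024, 0.8253 (working shown to 5 dp, full precision carried).
Each pᵢ log₂ pᵢ term: 0.03614×(-4.79008)=-0.17314, 0.07229×(-3.79008)=-0.27398, 0.00602×(-7.37504)=-0.04443, 0.06024×(-4.05311)=-0.24416, 0.8253×(-0.27701)=-0.22861.
Sum = -0.96432, so H' = 0.964.

0.964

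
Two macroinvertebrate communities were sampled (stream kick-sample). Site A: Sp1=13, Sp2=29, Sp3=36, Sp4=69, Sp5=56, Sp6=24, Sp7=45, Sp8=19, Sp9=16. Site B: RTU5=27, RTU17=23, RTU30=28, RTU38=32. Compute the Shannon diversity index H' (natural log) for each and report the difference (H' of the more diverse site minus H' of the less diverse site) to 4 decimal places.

0.6814

Site A: N=307, proportions 0.042345, 0.094463, 0.117264, 0.224756, 0.18241, 0.078176, 0.14658, 0.061889, 0.052117, giving H' = 2.060872 (working shown to 6 dp, full precision carried).
Site B: N=110, proportions 0.245455, 0.209091, 0.254545, 0.290909, giving H' = 1.379487.
Difference = |2.060872 − 1.379487| = 0.681385, i.e. 0.6814 to 4 decimal places.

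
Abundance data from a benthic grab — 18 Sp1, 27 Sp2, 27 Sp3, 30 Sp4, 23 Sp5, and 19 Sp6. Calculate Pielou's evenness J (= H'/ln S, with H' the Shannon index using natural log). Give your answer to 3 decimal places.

Total N = 18+27+27+30+23+19 = 144, so the proportions are 0.125, 0.1875, 0.1875, 0.20833, 0.15972, 0.13194 (working shown to 5 dp, full precision carried).
H' = −Σ pᵢ ln pᵢ = −((-0.25993) + (-0.31387) + (-0.31387) + (-0.32679) + (-0.29298) + (-0.26724)) = 1.77468.
With S = 6 species, ln S = 1.79176, so J = 1.77468/1.79176 = 0.99047, i.e. 0.990 to 3 decimal places.

0.990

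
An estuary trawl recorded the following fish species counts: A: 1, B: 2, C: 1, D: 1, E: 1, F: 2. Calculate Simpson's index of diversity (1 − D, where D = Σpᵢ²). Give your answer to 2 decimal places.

Total N = 1+2+1+1+1+2 = 8, so the proportions are 0.125, 0.25, 0.125, 0.125, 0.125, 0.25 (working shown to 4 dp, full precision carried).
D = 0.125² + 0.25² + 0.125² + 0.125² + 0.125² + 0.25² = 0.0156 + 0.0625 + 0.0156 + 0.0156 + 0.0156 + 0.0625 = 0.1875.
So 1 − D = 0.8125, i.e. 0.81 to 2 decimal places.

0.81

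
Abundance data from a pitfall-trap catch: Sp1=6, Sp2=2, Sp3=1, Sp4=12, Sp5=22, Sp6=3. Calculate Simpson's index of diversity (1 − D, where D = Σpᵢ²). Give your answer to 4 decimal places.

0.6796

Total N = 6+2+1+12+22+3 = 46, so the proportions are 0.130435, 0.043478, 0.021739, 0.26087, 0.478261, 0.065217 (working shown to 6 dp, full precision carried).
D = 0.130435² + 0.043478² + 0.021739² + 0.26087² + 0.478261² + 0.065217² = 0.017013 + 0.001890 + 0.000473 + 0.068053 + 0.228733 + 0.004253 = 0.320416.
So 1 − D = 0.679584, i.e. 0.6796 to 4 decimal places.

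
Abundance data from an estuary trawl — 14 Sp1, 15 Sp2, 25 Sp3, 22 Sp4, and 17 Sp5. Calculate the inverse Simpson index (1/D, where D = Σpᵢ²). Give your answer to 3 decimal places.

Total N = 14+15+25+22+17 = 93, so the proportions are 0.1505376, 0.1612903, 0.2688172, 0.2365591, 0.1827957 (working shown to 7 dp, full precision carried).
D = 0.1505376² + 0.1612903² + 0.2688172² + 0.2365591² + 0.1827957² = 0.0226616 + 0.0260146 + 0.0722627 + 0.0559602 + 0.0334143 = 0.2103133.
So 1/D = 4.75481, i.e. 4.755 to 3 decimal places.

4.755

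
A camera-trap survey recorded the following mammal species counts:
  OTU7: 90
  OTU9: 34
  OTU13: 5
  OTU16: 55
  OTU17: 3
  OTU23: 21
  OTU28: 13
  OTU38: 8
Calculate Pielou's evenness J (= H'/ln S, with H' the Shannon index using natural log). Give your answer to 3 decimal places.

Total N = 90+34+5+55+3+21+13+8 = 229, so the proportions are 0.39301, 0.14847, 0.02183, 0.24017, 0.0131, 0.0917, 0.05677, 0.03493 (working shown to 5 dp, full precision carried).
H' = −Σ pᵢ ln pᵢ = −((-0.36704) + (-0.28319) + (-0.08350) + (-0.34258) + (-0.05679) + (-0.21910) + (-0.16286) + (-0.11718)) = 1.63224.
With S = 8 species, ln S = 2.07944, so J = 1.63224/2.07944 = 0.78494, i.e. 0.785 to 3 decimal places.

0.785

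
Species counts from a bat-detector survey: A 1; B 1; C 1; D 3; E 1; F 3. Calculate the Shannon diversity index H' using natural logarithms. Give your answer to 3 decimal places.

1.643

Total N = 1+1+1+3+1+3 = 10, so the proportions are 0.1, 0.1, 0.1, 0.3, 0.1, 0.3 (working shown to 5 dp, full precision carried).
Each pᵢ ln pᵢ term: 0.1×(-2.30259)=-0.23026, 0.1×(-2.30259)=-0.23026, 0.1×(-2.30259)=-0.23026, 0.3×(-1.20397)=-0.36119, 0.1×(-2.30259)=-0.23026, 0.3×(-1.20397)=-0.36119.
Sum = -1.64342, so H' = 1.643.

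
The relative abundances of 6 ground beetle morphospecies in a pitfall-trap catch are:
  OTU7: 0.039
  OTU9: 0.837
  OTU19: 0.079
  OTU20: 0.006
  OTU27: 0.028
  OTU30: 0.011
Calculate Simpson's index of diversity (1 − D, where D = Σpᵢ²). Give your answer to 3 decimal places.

0.291

D = 0.039² + 0.837² + 0.079² + 0.006² + 0.028² + 0.011² = 0.00152 + 0.70057 + 0.00624 + 0.00004 + 0.00078 + 0.00012 = 0.70927 (working shown to 5 dp, full precision carried).
So 1 − D = 0.29073, i.e. 0.291 to 3 decimal places.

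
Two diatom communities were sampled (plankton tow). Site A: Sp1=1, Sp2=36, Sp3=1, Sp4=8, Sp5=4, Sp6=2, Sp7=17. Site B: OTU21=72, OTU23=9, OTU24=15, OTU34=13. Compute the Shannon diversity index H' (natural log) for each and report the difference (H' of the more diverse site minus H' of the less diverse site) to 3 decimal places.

Site A: N=69, proportions 0.014493, 0.521739, 0.014493, 0.115942, 0.057971, 0.028986, 0.246377, giving H' = 1.324856 (working shown to 6 dp, full precision carried).
Site B: N=109, proportions 0.66055, 0.082569, 0.137615, 0.119266, giving H' = 1.006393.
Difference = |1.324856 − 1.006393| = 0.318463, i.e. 0.318 to 3 decimal places.

0.318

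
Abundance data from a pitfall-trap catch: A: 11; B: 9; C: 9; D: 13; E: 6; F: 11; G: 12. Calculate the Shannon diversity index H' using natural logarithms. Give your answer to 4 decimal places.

1.9216

Total N = 11+9+9+13+6+11+12 = 71, so the proportions are 0.15493, 0.126761, 0.126761, 0.183099, 0.084507, 0.15493, 0.169014 (working shown to 6 dp, full precision carried).
Each pᵢ ln pᵢ term: 0.15493×(-1.864785)=-0.288910, 0.126761×(-2.065455)=-0.261818, 0.126761×(-2.065455)=-0.261818, 0.183099×(-1.697731)=-0.310852, 0.084507×(-2.470920)=-0.208810, 0.15493×(-1.864785)=-0.288910, 0.169014×(-1.777773)=-0.300469.
Sum = -1.921588, so H' = 1.9216.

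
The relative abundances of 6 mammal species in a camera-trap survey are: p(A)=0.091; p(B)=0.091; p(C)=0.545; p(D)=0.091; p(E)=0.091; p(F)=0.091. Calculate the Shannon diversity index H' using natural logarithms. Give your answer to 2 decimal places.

Each pᵢ ln pᵢ term (working shown to 4 dp, full precision carried): 0.091×(-2.3969)=-0.2181, 0.091×(-2.3969)=-0.2181, 0.545×(-0.6070)=-0.3308, 0.091×(-2.3969)=-0.2181, 0.091×(-2.3969)=-0.2181, 0.091×(-2.3969)=-0.2181.
Sum = -1.4214, so H' = 1.42.

1.42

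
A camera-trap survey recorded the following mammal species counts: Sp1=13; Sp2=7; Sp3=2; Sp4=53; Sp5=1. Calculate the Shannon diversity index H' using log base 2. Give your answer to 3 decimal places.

Total N = 13+7+2+53+1 = 76, so the proportions are 0.17105, 0.09211, 0.02632, 0.69737, 0.01316 (working shown to 5 dp, full precision carried).
Each pᵢ log₂ pᵢ term: 0.17105×(-2.54749)=-0.43575, 0.09211×(-3.44057)=-0.31689, 0.02632×(-5.24793)=-0.13810, 0.69737×(-0.52001)=-0.36264, 0.01316×(-6.24793)=-0.08221.
Sum = -1.33560, so H' = 1.336.

1.336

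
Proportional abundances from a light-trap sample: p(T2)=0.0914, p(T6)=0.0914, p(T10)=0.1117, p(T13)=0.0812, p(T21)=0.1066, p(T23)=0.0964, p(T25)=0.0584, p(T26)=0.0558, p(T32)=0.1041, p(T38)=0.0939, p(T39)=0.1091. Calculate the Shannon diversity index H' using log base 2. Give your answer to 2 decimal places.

3.43

Each pᵢ log₂ pᵢ term (working shown to 4 dp, full precision carried): 0.0914×(-3.4517)=-0.3155, 0.0914×(-3.4517)=-0.3155, 0.1117×(-3.1623)=-0.3532, 0.0812×(-3.6224)=-0.2941, 0.1066×(-3.2297)=-0.3443, 0.0964×(-3.3748)=-0.3253, 0.0584×(-4.0979)=-0.2393, 0.0558×(-4.1636)=-0.2323, 0.1041×(-3.2640)=-0.3398, 0.0939×(-3.4127)=-0.3205, 0.1091×(-3.1963)=-0.3487.
Sum = -3.4285, so H' = 3.43.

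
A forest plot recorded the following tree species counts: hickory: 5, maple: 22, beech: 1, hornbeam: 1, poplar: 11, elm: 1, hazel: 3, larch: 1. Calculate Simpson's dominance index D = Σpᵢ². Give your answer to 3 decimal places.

0.318

Total N = 5+22+1+1+11+1+3+1 = 45, so the proportions are 0.11111, 0.48889, 0.02222, 0.02222, 0.24444, 0.02222, 0.06667, 0.02222 (working shown to 5 dp, full precision carried).
D = 0.11111² + 0.48889² + 0.02222² + 0.02222² + 0.24444² + 0.02222² + 0.06667² + 0.02222² = 0.01235 + 0.23901 + 0.00049 + 0.00049 + 0.05975 + 0.00049 + 0.00444 + 0.00049 = 0.31753.
To 3 decimal places, D = 0.318.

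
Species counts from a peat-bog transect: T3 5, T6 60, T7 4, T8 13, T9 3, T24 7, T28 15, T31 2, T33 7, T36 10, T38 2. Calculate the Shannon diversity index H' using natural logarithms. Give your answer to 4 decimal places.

Total N = 5+60+4+13+3+7+15+2+7+10+2 = 128, so the proportions are 0.039062, 0.46875, 0.03125, 0.101562, 0.023438, 0.054688, 0.117188, 0.015625, 0.054688, 0.078125, 0.015625 (working shown to 6 dp, full precision carried).
Each pᵢ ln pᵢ term: 0.039062×(-3.242592)=-0.126664, 0.46875×(-0.757686)=-0.355165, 0.03125×(-3.465736)=-0.108304, 0.101562×(-2.287081)=-0.232282, 0.023438×(-3.753418)=-0.087971, 0.054688×(-2.906120)=-0.158928, 0.117188×(-2.143980)=-0.251248, 0.015625×(-4.158883)=-0.064983, 0.054688×(-2.906120)=-0.158928, 0.078125×(-2.549445)=-0.199175, 0.015625×(-4.158883)=-0.064983.
Sum = -1.808631, so H' = 1.8086.

1.8086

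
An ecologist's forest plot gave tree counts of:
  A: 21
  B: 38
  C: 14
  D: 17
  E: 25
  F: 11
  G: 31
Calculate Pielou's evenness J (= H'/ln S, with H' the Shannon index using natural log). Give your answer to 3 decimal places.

0.960

Total N = 21+38+14+17+25+11+31 = 157, so the proportions are 0.13376, 0.24204, 0.08917, 0.10828, 0.15924, 0.07006, 0.19745 (working shown to 5 dp, full precision carried).
H' = −Σ pᵢ ln pᵢ = −((-0.26908) + (-0.34337) + (-0.21555) + (-0.24071) + (-0.29257) + (-0.18625) + (-0.32032)) = 1.86786.
With S = 7 species, ln S = 1.94591, so J = 1.86786/1.94591 = 0.95989, i.e. 0.960 to 3 decimal places.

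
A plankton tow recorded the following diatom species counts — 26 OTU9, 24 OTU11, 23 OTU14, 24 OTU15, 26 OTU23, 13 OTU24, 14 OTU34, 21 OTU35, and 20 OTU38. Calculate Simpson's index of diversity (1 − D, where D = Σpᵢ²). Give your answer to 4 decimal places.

Total N = 26+24+23+24+26+13+14+21+20 = 191, so the proportions are 0.136126, 0.125654, 0.120419, 0.125654, 0.136126, 0.068063, 0.073298, 0.109948, 0.104712 (working shown to 6 dp, full precision carried).
D = 0.136126² + 0.125654² + 0.120419² + 0.125654² + 0.136126² + 0.068063² + 0.073298² + 0.109948² + 0.104712² = 0.018530 + 0.015789 + 0.014501 + 0.015789 + 0.018530 + 0.004633 + 0.005373 + 0.012088 + 0.010965 = 0.116197.
So 1 − D = 0.883803, i.e. 0.8838 to 4 decimal places.

0.8838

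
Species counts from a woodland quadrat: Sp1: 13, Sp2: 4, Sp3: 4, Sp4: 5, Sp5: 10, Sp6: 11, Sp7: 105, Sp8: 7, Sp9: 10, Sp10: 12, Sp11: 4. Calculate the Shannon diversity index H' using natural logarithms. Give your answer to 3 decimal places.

Total N = 13+4+4+5+10+11+105+7+10+12+4 = 185, so the proportions are 0.07027, 0.02162, 0.02162, 0.02703, 0.05405, 0.05946, 0.56757, 0.03784, 0.05405, 0.06486, 0.02162 (working shown to 5 dp, full precision carried).
Each pᵢ ln pᵢ term: 0.07027×(-2.65541)=-0.18660, 0.02162×(-3.83406)=-0.08290, 0.02162×(-3.83406)=-0.08290, 0.02703×(-3.61092)=-0.09759, 0.05405×(-2.91777)=-0.15772, 0.05946×(-2.82246)=-0.16782, 0.56757×(-0.56640)=-0.32147, 0.03784×(-3.27445)=-0.12390, 0.05405×(-2.91777)=-0.15772, 0.06486×(-2.73545)=-0.17743, 0.02162×(-3.83406)=-0.08290.
Sum = -1.63894, so H' = 1.639.

1.639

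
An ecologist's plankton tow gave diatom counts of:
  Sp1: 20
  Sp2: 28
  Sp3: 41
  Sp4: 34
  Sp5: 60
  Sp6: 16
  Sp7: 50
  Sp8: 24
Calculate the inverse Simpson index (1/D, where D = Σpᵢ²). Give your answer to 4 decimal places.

6.8044

Total N = 20+28+41+34+60+16+50+24 = 273, so the proportions are 0.07326007, 0.1025641, 0.15018315, 0.12454212, 0.21978022, 0.05860806, 0.18315018, 0.08791209 (working shown to 8 dp, full precision carried).
D = 0.07326007² + 0.1025641² + 0.15018315² + 0.12454212² + 0.21978022² + 0.05860806² + 0.18315018² + 0.08791209² = 0.00536704 + 0.01051940 + 0.02255498 + 0.01551074 + 0.04830335 + 0.00343490 + 0.03354399 + 0.00772854 = 0.14696293.
So 1/D = 6.804437, i.e. 6.8044 to 4 decimal places.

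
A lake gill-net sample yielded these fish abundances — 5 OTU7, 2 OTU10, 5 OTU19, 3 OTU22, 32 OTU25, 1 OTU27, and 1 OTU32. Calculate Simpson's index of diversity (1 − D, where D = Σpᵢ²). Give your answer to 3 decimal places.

0.546

Total N = 5+2+5+3+32+1+1 = 49, so the proportions are 0.10204, 0.04082, 0.10204, 0.06122, 0.65306, 0.02041, 0.02041 (working shown to 5 dp, full precision carried).
D = 0.10204² + 0.04082² + 0.10204² + 0.06122² + 0.65306² + 0.02041² + 0.02041² = 0.01041 + 0.00167 + 0.01041 + 0.00375 + 0.42649 + 0.00042 + 0.00042 = 0.45356.
So 1 − D = 0.54644, i.e. 0.546 to 3 decimal places.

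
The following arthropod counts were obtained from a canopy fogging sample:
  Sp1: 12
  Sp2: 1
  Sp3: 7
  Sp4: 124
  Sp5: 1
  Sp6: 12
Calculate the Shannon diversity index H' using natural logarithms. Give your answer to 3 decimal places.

0.783

Total N = 12+1+7+124+1+12 = 157, so the proportions are 0.07643, 0.00637, 0.04459, 0.78981, 0.00637, 0.07643 (working shown to 5 dp, full precision carried).
Each pᵢ ln pᵢ term: 0.07643×(-2.57134)=-0.19654, 0.00637×(-5.05625)=-0.03221, 0.04459×(-3.11034)=-0.13868, 0.78981×(-0.23596)=-0.18637, 0.00637×(-5.05625)=-0.03221, 0.07643×(-2.57134)=-0.19654.
Sum = -0.78253, so H' = 0.783.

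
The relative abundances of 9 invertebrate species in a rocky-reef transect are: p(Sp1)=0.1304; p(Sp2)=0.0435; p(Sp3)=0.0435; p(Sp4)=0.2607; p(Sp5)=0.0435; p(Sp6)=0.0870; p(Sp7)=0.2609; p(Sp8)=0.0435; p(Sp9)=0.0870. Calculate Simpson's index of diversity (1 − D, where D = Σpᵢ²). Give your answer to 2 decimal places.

0.82

D = 0.1304² + 0.0435² + 0.0435² + 0.2607² + 0.0435² + 0.087² + 0.2609² + 0.0435² + 0.087² = 0.0170 + 0.0019 + 0.0019 + 0.0680 + 0.0019 + 0.0076 + 0.0681 + 0.0019 + 0.0076 = 0.1757 (working shown to 4 dp, full precision carried).
So 1 − D = 0.8243, i.e. 0.82 to 2 decimal places.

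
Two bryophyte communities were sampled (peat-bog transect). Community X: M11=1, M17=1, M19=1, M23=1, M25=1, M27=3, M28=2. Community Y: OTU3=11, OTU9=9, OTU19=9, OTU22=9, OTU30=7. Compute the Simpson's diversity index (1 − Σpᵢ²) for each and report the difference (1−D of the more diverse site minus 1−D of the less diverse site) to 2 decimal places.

Community X: N=10, proportions 0.1, 0.1, 0.1, 0.1, 0.1, 0.3, 0.2, giving 1−D = 0.8200 (working shown to 4 dp, full precision carried).
Community Y: N=45, proportions 0.2444, 0.2, 0.2, 0.2, 0.1556, giving 1−D = 0.7960.
Difference = |0.8200 − 0.7960| = 0.0240, i.e. 0.02 to 2 decimal places.

0.02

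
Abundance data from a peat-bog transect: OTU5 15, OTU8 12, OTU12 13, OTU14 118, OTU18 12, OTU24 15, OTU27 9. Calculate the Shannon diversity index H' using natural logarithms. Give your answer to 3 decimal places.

1.366

Total N = 15+12+13+118+12+15+9 = 194, so the proportions are 0.07732, 0.06186, 0.06701, 0.60825, 0.06186, 0.07732, 0.04639 (working shown to 5 dp, full precision carried).
Each pᵢ ln pᵢ term: 0.07732×(-2.55981)=-0.19792, 0.06186×(-2.78295)=-0.17214, 0.06701×(-2.70291)=-0.18112, 0.60825×(-0.49717)=-0.30240, 0.06186×(-2.78295)=-0.17214, 0.07732×(-2.55981)=-0.19792, 0.04639×(-3.07063)=-0.14245.
Sum = -1.36611, so H' = 1.366.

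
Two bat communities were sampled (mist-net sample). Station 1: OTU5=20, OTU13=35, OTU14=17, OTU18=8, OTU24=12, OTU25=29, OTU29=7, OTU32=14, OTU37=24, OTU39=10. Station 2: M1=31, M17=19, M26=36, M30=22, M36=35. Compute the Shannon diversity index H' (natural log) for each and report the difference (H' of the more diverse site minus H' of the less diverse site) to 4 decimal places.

0.5997

Station 1: N=176, proportions 0.1136364, 0.1988636, 0.0965909, 0.0454545, 0.0681818, 0.1647727, 0.0397727, 0.0795455, 0.1363636, 0.0568182, giving H' = 2.1790649 (working shown to 7 dp, full precision carried).
Station 2: N=143, proportions 0.2167832, 0.1328671, 0.2517483, 0.1538462, 0.2447552, giving H' = 1.5793150.
Difference = |2.1790649 − 1.5793150| = 0.5997499, i.e. 0.5997 to 4 decimal places.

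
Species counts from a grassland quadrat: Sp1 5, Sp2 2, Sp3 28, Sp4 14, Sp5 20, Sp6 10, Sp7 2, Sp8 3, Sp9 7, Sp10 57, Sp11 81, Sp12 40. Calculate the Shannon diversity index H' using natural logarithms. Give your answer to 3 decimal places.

Total N = 5+2+28+14+20+10+2+3+7+57+81+40 = 269, so the proportions are 0.01859, 0.00743, 0.10409, 0.05204, 0.07435, 0.03717, 0.00743, 0.01115, 0.02602, 0.2119, 0.30112, 0.1487 (working shown to 5 dp, full precision carried).
Each pᵢ ln pᵢ term: 0.01859×(-3.98527)=-0.07408, 0.00743×(-4.90156)=-0.03644, 0.10409×(-2.26251)=-0.23550, 0.05204×(-2.95565)=-0.15383, 0.07435×(-2.59898)=-0.19323, 0.03717×(-3.29213)=-0.12238, 0.00743×(-4.90156)=-0.03644, 0.01115×(-4.49610)=-0.05014, 0.02602×(-3.64880)=-0.09495, 0.2119×(-1.55166)=-0.32879, 0.30112×(-1.20026)=-0.36142, 0.1487×(-1.90583)=-0.28340.
Sum = -1.97060, so H' = 1.971.

1.971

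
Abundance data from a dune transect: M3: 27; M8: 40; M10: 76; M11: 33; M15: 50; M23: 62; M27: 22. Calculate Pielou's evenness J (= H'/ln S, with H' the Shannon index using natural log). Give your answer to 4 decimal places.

Total N = 27+40+76+33+50+62+22 = 310, so the proportions are 0.087097, 0.129032, 0.245161, 0.106452, 0.16129, 0.2, 0.070968 (working shown to 6 dp, full precision carried).
H' = −Σ pᵢ ln pᵢ = −((-0.212580) + (-0.264218) + (-0.344657) + (-0.238459) + (-0.294282) + (-0.321888) + (-0.187747)) = 1.863831.
With S = 7 species, ln S = 1.945910, so J = 1.863831/1.945910 = 0.957820, i.e. 0.9578 to 4 decimal places.

0.9578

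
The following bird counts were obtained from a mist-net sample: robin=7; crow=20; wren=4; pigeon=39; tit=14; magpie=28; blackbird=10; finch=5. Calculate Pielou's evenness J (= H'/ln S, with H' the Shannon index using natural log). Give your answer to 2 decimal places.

0.88

Total N = 7+20+4+39+14+28+10+5 = 127, so the proportions are 0.0551, 0.1575, 0.0315, 0.3071, 0.1102, 0.2205, 0.0787, 0.0394 (working shown to 4 dp, full precision carried).
H' = −Σ pᵢ ln pᵢ = −((-0.1597) + (-0.2911) + (-0.1089) + (-0.3626) + (-0.2431) + (-0.3334) + (-0.2001) + (-0.1274)) = 1.8262.
With S = 8 species, ln S = 2.0794, so J = 1.8262/2.0794 = 0.8782, i.e. 0.88 to 2 decimal places.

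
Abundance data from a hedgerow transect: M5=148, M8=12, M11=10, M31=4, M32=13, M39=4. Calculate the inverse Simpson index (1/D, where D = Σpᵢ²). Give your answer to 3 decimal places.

1.632

Total N = 148+12+10+4+13+4 = 191, so the proportions are 0.774869, 0.062827, 0.052356, 0.020942, 0.068063, 0.020942 (working shown to 6 dp, full precision carried).
D = 0.774869² + 0.062827² + 0.052356² + 0.020942² + 0.068063² + 0.020942² = 0.600422 + 0.003947 + 0.002741 + 0.000439 + 0.004633 + 0.000439 = 0.612620.
So 1/D = 1.63233, i.e. 1.632 to 3 decimal places.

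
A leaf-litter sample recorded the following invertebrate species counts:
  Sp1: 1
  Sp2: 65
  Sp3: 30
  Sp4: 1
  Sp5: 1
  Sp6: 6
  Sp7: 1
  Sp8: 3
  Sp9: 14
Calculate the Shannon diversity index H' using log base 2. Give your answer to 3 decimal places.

1.912

Total N = 1+65+30+1+1+6+1+3+14 = 122, so the proportions are 0.0082, 0.53279, 0.2459, 0.0082, 0.0082, 0.04918, 0.0082, 0.02459, 0.11475 (working shown to 5 dp, full precision carried).
Each pᵢ log₂ pᵢ term: 0.0082×(-6.93074)=-0.05681, 0.53279×(-0.90837)=-0.48397, 0.2459×(-2.02385)=-0.49767, 0.0082×(-6.93074)=-0.05681, 0.0082×(-6.93074)=-0.05681, 0.04918×(-4.34577)=-0.21373, 0.0082×(-6.93074)=-0.05681, 0.02459×(-5.34577)=-0.13145, 0.11475×(-3.12338)=-0.35842.
Sum = -1.91247, so H' = 1.912.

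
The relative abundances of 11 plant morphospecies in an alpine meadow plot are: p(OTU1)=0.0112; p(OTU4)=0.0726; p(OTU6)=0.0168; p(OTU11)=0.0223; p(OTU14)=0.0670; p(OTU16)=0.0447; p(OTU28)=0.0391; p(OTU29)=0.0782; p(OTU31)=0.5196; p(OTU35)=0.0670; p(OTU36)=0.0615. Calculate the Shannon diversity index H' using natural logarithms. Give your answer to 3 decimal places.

Each pᵢ ln pᵢ term (working shown to 5 dp, full precision carried): 0.0112×(-4.49184)=-0.05031, 0.0726×(-2.62279)=-0.19041, 0.0168×(-4.08638)=-0.06865, 0.0223×(-3.80317)=-0.08481, 0.067×(-2.70306)=-0.18111, 0.0447×(-3.10778)=-0.13892, 0.0391×(-3.24163)=-0.12675, 0.0782×(-2.54849)=-0.19929, 0.5196×(-0.65470)=-0.34018, 0.067×(-2.70306)=-0.18111, 0.0615×(-2.78872)=-0.17151.
Sum = -1.73304, so H' = 1.733.

1.733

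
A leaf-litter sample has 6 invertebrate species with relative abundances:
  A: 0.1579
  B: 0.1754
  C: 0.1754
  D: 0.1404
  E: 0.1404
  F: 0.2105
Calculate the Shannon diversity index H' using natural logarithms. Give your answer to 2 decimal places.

1.78

Each pᵢ ln pᵢ term (working shown to 4 dp, full precision carried): 0.1579×(-1.8458)=-0.2915, 0.1754×(-1.7407)=-0.3053, 0.1754×(-1.7407)=-0.3053, 0.1404×(-1.9633)=-0.2756, 0.1404×(-1.9633)=-0.2756, 0.2105×(-1.5583)=-0.3280.
Sum = -1.7814, so H' = 1.78.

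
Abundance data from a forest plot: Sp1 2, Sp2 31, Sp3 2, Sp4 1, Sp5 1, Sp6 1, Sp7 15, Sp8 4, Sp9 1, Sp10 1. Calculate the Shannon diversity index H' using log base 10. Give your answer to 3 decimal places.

0.627

Total N = 2+31+2+1+1+1+15+4+1+1 = 59, so the proportions are 0.0339, 0.52542, 0.0339, 0.01695, 0.01695, 0.01695, 0.25424, 0.0678, 0.01695, 0.01695 (working shown to 5 dp, full precision carried).
Each pᵢ log₁₀ pᵢ term: 0.0339×(-1.46982)=-0.04982, 0.52542×(-0.27949)=-0.14685, 0.0339×(-1.46982)=-0.04982, 0.01695×(-1.77085)=-0.03001, 0.01695×(-1.77085)=-0.03001, 0.01695×(-1.77085)=-0.03001, 0.25424×(-0.59476)=-0.15121, 0.0678×(-1.16879)=-0.07924, 0.01695×(-1.77085)=-0.03001, 0.01695×(-1.77085)=-0.03001.
Sum = -0.62702, so H' = 0.627.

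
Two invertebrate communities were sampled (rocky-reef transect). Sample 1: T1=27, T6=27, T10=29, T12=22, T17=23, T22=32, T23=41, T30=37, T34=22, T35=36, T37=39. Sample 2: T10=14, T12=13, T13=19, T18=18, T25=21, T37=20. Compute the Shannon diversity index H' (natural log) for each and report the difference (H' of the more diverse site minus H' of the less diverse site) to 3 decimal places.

Sample 1: N=335, proportions 0.080597, 0.080597, 0.086567, 0.065672, 0.068657, 0.095522, 0.122388, 0.110448, 0.065672, 0.107463, 0.116418, giving H' = 2.374135 (working shown to 6 dp, full precision carried).
Sample 2: N=105, proportions 0.133333, 0.12381, 0.180952, 0.171429, 0.2, 0.190476, giving H' = 1.776705.
Difference = |2.374135 − 1.776705| = 0.597430, i.e. 0.597 to 3 decimal places.

0.597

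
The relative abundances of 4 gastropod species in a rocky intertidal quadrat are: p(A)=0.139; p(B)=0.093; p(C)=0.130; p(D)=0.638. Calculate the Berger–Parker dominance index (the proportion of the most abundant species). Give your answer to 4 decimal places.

0.6380

The largest proportion is 0.638, i.e. d = 0.6380 to 4 decimal places.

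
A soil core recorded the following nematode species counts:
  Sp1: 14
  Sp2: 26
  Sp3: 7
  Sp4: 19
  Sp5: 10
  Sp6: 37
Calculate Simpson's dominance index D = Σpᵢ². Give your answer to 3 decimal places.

Total N = 14+26+7+19+10+37 = 113, so the proportions are 0.12389, 0.23009, 0.06195, 0.16814, 0.0885, 0.32743 (working shown to 5 dp, full precision carried).
D = 0.12389² + 0.23009² + 0.06195² + 0.16814² + 0.0885² + 0.32743² = 0.01535 + 0.05294 + 0.00384 + 0.02827 + 0.00783 + 0.10721 = 0.21544.
To 3 decimal places, D = 0.215.

0.215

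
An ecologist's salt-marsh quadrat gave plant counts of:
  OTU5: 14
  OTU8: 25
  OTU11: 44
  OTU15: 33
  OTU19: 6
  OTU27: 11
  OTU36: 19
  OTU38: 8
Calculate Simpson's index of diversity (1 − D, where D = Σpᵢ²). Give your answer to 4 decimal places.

Total N = 14+25+44+33+6+11+19+8 = 160, so the proportions are 0.0875, 0.15625, 0.275, 0.20625, 0.0375, 0.06875, 0.11875, 0.05 (working shown to 6 dp, full precision carried).
D = 0.0875² + 0.15625² + 0.275² + 0.20625² + 0.0375² + 0.06875² + 0.11875² + 0.05² = 0.007656 + 0.024414 + 0.075625 + 0.042539 + 0.001406 + 0.004727 + 0.014102 + 0.002500 = 0.172969.
So 1 − D = 0.827031, i.e. 0.8270 to 4 decimal places.

0.8270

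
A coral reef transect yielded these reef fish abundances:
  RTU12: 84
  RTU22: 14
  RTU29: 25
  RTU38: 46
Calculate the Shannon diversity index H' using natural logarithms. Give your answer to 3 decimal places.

Total N = 84+14+25+46 = 169, so the proportions are 0.49704, 0.08284, 0.14793, 0.27219 (working shown to 5 dp, full precision carried).
Each pᵢ ln pᵢ term: 0.49704×(-0.69908)=-0.34747, 0.08284×(-2.49084)=-0.20634, 0.14793×(-1.91102)=-0.28270, 0.27219×(-1.30126)=-0.35419.
Sum = -1.19070, so H' = 1.191.

1.191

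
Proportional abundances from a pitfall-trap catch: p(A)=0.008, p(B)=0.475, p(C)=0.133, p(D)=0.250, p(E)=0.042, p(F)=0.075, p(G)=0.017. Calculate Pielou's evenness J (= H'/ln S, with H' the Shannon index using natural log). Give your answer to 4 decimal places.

0.7214

H' = −Σ pᵢ ln pᵢ = −((-0.038627) + (-0.353609) + (-0.268315) + (-0.346574) + (-0.133144) + (-0.194270) + (-0.069267)) = 1.403805 (working shown to 6 dp, full precision carried).
With S = 7 species, ln S = 1.945910, so J = 1.403805/1.945910 = 0.721413, i.e. 0.7214 to 4 decimal places.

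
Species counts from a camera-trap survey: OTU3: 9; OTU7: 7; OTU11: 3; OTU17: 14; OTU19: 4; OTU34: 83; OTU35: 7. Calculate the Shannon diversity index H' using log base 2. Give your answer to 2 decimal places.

Total N = 9+7+3+14+4+83+7 = 127, so the proportions are 0.0709, 0.0551, 0.0236, 0.1102, 0.0315, 0.6535, 0.0551 (working shown to 4 dp, full precision carried).
Each pᵢ log₂ pᵢ term: 0.0709×(-3.8188)=-0.2706, 0.0551×(-4.1813)=-0.2305, 0.0236×(-5.4037)=-0.1276, 0.1102×(-3.1813)=-0.3507, 0.0315×(-4.9887)=-0.1571, 0.6535×(-0.6136)=-0.4010, 0.0551×(-4.1813)=-0.2305.
Sum = -1.7681, so H' = 1.77.

1.77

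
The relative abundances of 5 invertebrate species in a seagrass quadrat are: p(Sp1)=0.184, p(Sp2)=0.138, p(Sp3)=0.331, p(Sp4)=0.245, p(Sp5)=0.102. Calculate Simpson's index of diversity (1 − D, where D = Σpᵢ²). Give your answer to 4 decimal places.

D = 0.184² + 0.138² + 0.331² + 0.245² + 0.102² = 0.033856 + 0.019044 + 0.109561 + 0.060025 + 0.010404 = 0.232890 (working shown to 6 dp, full precision carried).
So 1 − D = 0.767110, i.e. 0.7671 to 4 decimal places.

0.7671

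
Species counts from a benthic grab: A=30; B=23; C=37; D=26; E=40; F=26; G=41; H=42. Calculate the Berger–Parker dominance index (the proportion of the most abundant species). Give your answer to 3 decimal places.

Total N = 30+23+37+26+40+26+41+42 = 265, so the proportions are 0.11321, 0.08679, 0.13962, 0.09811, 0.15094, 0.09811, 0.15472, 0.15849 (working shown to 5 dp, full precision carried).
The largest proportion is 0.15849, i.e. d = 0.158 to 3 decimal places.

0.158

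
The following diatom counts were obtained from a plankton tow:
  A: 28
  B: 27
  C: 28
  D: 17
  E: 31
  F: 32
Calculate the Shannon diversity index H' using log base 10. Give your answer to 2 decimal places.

Total N = 28+27+28+17+31+32 = 163, so the proportions are 0.1718, 0.1656, 0.1718, 0.1043, 0.1902, 0.1963 (working shown to 4 dp, full precision carried).
Each pᵢ log₁₀ pᵢ term: 0.1718×(-0.7650)=-0.1314, 0.1656×(-0.7808)=-0.1293, 0.1718×(-0.7650)=-0.1314, 0.1043×(-0.9817)=-0.1024, 0.1902×(-0.7208)=-0.1371, 0.1963×(-0.7070)=-0.1388.
Sum = -0.7705, so H' = 0.77.

0.77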